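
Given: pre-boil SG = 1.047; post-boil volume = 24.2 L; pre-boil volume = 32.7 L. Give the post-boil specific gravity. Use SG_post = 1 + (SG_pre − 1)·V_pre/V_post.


pts_pre = (1.047 − 1)·1000 = 47.0000
pts_post = 47.0000·32.7/24.2 = 63.5083
SG_post = 1 + 63.5083/1000

1.0635


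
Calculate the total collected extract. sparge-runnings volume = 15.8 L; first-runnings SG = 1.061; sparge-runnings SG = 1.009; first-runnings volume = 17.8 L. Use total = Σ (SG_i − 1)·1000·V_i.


first = (1.061 − 1)·1000·17.8 = 1085.8000
sparge = (1.009 − 1)·1000·15.8 = 142.2000
total = 1085.8000 + 142.2000

1228.0000 gravity·L


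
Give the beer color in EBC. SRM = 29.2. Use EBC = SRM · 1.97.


EBC = 29.2 · 1.97

57.5240 EBC


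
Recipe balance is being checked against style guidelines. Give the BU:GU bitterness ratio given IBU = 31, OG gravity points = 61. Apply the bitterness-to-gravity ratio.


BU:GU = IBU / OG_points
BU:GU = 31 / 61

0.5082


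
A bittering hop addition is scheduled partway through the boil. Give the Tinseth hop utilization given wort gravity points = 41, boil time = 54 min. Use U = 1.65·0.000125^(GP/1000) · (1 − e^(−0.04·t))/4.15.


bigness = 1.65·0.000125^(41/1000) = 1.1415
boil_factor = (1 − e^(−0.04·54))/4.15 = 0.2132
U = 1.1415 · 0.2132

0.2433


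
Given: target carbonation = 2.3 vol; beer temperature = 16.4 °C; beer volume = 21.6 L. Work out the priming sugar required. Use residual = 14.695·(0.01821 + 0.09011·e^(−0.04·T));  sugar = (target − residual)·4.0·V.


residual = 14.695·(0.01821 + 0.09011·e^(−0.04·16.4)) = 0.9547
sugar = (2.3 − 0.9547)·4.0·21.6

116.2308 g


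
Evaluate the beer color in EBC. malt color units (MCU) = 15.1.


SRM = 1.4922·MCU^0.6859;  EBC = SRM·1.97
SRM = 1.4922·15.1^0.6859 = 9.6048
EBC = 9.6048·1.97

18.9214 EBC


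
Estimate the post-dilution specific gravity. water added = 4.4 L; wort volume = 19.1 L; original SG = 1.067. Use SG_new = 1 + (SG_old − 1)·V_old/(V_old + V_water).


pts = (1.067 − 1)·1000·19.1/(19.1 + 4.4) = 54.4553
SG_new = 1 + 54.4553/1000

1.0545


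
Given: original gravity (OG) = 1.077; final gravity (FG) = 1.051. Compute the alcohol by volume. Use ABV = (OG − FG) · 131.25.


ABV = (1.077 − 1.051) · 131.25

3.4125 % ABV


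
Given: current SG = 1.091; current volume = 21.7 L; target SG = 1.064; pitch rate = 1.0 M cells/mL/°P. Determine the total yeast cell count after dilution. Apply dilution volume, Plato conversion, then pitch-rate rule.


V_w = V·((SG_c−1)/(SG_t−1)−1);  °P = 259 − 259/SG_t;  cells = rate·(V+V_w)·°P
V_w = 21.7·((1.091−1)/(1.064−1)−1) = 9.1547
V_final = 21.7 + 9.1547 = 30.8547
°P = 259 − 259/1.064 = 15.5789
cells = 1.0·30.8547·15.5789

480.6836 billion cells


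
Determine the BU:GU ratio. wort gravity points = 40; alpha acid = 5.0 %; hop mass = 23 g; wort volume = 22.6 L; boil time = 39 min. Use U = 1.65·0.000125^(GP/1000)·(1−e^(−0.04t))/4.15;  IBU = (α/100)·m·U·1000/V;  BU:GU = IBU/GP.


U = 1.65·0.000125^(40/1000)·(1−e^(−0.04·39))/4.15 = 0.2192
IBU = (5.0/100)·23·0.2192·1000/22.6 = 11.1546
BU:GU = 11.1546/40

0.2789


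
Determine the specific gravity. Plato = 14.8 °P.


SG = 259/(259 − P)
SG = 259/(259 − 14.8)

1.0606


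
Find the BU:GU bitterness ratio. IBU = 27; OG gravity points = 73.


BU:GU = IBU / OG_points
BU:GU = 27 / 73

0.3699


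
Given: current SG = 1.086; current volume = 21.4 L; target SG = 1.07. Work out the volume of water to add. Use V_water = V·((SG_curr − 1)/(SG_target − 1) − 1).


V_water = 21.4·((1.086 − 1)/(1.07 − 1) − 1)

4.8914 L


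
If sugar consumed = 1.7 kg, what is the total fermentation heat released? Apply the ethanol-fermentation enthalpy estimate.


Q = m_sugar · 590 kJ/kg
Q = 1.7 · 590

1003.0000 kJ


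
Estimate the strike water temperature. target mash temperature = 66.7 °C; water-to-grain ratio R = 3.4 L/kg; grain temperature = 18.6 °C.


T_strike = (0.41/R)·(T_mash − T_grain) + T_mash
T_strike = (0.41/3.4)·(66.7 − 18.6) + 66.7

72.5003 °C


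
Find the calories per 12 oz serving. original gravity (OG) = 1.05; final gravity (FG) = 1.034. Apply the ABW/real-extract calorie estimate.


ABW = (OG−FG)·131.25·0.79/FG;  °P = 259 − 259/SG (for OG→OE and FG→AE);  RE = 0.1808·OE + 0.8192·AE;  Cal = (6.9·ABW + 4·(RE−0.1))·FG·3.55
ABW = (1.05 − 1.034)·131.25·0.79/1.034 = 1.6044
OE = 259 − 259/1.05 = 12.3333 °P
AE = 259 − 259/1.034 = 8.5164 °P
RE = 0.1808·12.3333 + 0.8192·8.5164 = 9.2065 °P
Cal = (6.9·1.6044 + 4·(9.2065−0.1))·1.034·3.55

174.3466 kcal


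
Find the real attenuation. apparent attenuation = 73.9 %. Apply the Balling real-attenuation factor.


RA = AA · 0.8192
RA = 73.9 · 0.8192

60.5389 %


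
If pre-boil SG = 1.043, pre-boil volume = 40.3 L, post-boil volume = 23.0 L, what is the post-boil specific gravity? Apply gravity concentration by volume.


SG_post = 1 + (SG_pre − 1)·V_pre/V_post
pts_pre = (1.043 − 1)·1000 = 43.0000
pts_post = 43.0000·40.3/23.0 = 75.3435
SG_post = 1 + 75.3435/1000

1.0753


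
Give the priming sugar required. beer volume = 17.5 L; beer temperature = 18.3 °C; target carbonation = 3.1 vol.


residual = 14.695·(0.01821 + 0.09011·e^(−0.04·T));  sugar = (target − residual)·4.0·V
residual = 14.695·(0.01821 + 0.09011·e^(−0.04·18.3)) = 0.9044
sugar = (3.1 − 0.9044)·4.0·17.5

153.6886 g


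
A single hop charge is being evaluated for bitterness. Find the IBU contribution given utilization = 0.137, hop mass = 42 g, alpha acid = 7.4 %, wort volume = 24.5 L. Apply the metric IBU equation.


IBU = (α/100)·mass·U·1000 / V
IBU = (7.4/100)·42·0.137·1000 / 24.5

17.3794 IBU


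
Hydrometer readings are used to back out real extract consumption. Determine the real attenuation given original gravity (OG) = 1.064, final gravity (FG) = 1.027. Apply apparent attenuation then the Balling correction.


AA = (OG−FG)/(OG−1)·100;  RA = AA·0.8192
AA = (1.064 − 1.027)/(1.064 − 1)·100 = 57.8125
RA = 57.8125·0.8192

47.3600 %


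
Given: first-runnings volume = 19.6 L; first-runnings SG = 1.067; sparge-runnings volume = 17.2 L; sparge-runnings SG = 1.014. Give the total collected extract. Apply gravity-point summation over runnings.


total = Σ (SG_i − 1)·1000·V_i
first = (1.067 − 1)·1000·19.6 = 1313.2000
sparge = (1.014 − 1)·1000·17.2 = 240.8000
total = 1313.2000 + 240.8000

1554.0000 gravity·L


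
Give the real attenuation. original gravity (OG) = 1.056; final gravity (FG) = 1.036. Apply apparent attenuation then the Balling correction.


AA = (OG−FG)/(OG−1)·100;  RA = AA·0.8192
AA = (1.056 − 1.036)/(1.056 − 1)·100 = 35.7143
RA = 35.7143·0.8192

29.2571 %


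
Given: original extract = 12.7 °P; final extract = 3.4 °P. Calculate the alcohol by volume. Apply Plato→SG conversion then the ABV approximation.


SG = 259/(259 − P);  ABV = (OG − FG)·131.25
OG = 259/(259 − 12.7) = 1.0516
FG = 259/(259 − 3.4) = 1.0133
ABV = (1.0516 − 1.0133)·131.25

5.0218 % ABV


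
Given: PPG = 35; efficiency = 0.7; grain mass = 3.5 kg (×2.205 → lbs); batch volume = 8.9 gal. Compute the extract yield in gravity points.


points = lbs × PPG × eff / vol
lbs = 3.5 × 2.205 = 7.7175
points = 7.7175 × 35 × 0.7 / 8.9

21.2448 points


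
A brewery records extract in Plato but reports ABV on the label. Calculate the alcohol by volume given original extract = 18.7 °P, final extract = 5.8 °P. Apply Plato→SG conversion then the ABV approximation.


SG = 259/(259 − P);  ABV = (OG − FG)·131.25
OG = 259/(259 − 18.7) = 1.0778
FG = 259/(259 − 5.8) = 1.0229
ABV = (1.0778 − 1.0229)·131.25

7.2073 % ABV


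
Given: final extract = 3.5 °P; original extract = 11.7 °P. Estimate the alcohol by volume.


SG = 259/(259 − P);  ABV = (OG − FG)·131.25
OG = 259/(259 − 11.7) = 1.0473
FG = 259/(259 − 3.5) = 1.0137
ABV = (1.0473 − 1.0137)·131.25

4.4116 % ABV


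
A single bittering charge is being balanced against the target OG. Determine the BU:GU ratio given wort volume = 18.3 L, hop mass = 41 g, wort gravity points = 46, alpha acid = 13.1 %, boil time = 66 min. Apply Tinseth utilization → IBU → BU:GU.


U = 1.65·0.000125^(GP/1000)·(1−e^(−0.04t))/4.15;  IBU = (α/100)·m·U·1000/V;  BU:GU = IBU/GP
U = 1.65·0.000125^(46/1000)·(1−e^(−0.04·66))/4.15 = 0.2442
IBU = (13.1/100)·41·0.2442·1000/18.3 = 71.6712
BU:GU = 71.6712/46

1.5581


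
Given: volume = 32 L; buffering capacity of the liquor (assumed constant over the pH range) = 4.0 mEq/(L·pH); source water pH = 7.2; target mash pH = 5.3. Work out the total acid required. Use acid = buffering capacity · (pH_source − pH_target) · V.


acid = 4.0 · (7.2 − 5.3) · 32

243.2000 mEq


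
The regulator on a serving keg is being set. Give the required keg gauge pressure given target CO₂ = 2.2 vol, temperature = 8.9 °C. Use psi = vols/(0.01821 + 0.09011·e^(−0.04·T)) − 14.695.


psi = 2.2/(0.01821 + 0.09011·e^(−0.04·8.9)) − 14.695

12.3554 psi


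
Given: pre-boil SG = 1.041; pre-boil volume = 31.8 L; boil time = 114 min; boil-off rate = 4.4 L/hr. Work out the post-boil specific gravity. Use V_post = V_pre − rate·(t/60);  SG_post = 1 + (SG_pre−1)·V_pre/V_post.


V_post = 31.8 − 4.4·(114/60) = 23.4400
SG_post = 1 + (1.041 − 1)·31.8/23.4400

1.0556


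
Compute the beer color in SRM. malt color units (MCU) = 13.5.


SRM = 1.4922 · MCU^0.6859
SRM = 1.4922 · 13.5^0.6859

8.8945 SRM


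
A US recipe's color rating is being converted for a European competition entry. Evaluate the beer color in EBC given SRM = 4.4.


EBC = SRM · 1.97
EBC = 4.4 · 1.97

8.6680 EBC


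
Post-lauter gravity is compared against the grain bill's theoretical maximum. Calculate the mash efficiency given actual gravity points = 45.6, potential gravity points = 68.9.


efficiency = actual / potential × 100
efficiency = 45.6 / 68.9 × 100

66.1829 %


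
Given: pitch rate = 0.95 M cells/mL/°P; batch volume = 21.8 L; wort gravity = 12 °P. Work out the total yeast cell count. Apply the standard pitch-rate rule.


cells (billions) = rate · V_L · °P
cells = 0.95 · 21.8 · 12

248.5200 billion cells


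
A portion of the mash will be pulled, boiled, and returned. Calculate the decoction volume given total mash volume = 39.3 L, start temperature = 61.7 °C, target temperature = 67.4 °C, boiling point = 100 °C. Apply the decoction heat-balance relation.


V_dec = V_total·(T_target − T_start)/(T_boil − T_start)
V_dec = 39.3·(67.4 − 61.7)/(100 − 61.7)

5.8488 L


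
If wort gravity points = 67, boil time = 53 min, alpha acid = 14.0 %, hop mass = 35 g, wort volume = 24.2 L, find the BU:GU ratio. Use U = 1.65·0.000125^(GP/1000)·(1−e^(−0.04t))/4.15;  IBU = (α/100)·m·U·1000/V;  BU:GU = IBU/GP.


U = 1.65·0.000125^(67/1000)·(1−e^(−0.04·53))/4.15 = 0.1916
IBU = (14.0/100)·35·0.1916·1000/24.2 = 38.7951
BU:GU = 38.7951/67

0.5790


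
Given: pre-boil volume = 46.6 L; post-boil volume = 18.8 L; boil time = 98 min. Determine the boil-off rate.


rate = (V_pre − V_post) / (t_min/60)
rate = (46.6 − 18.8) / (98/60)

17.0204 L/hr


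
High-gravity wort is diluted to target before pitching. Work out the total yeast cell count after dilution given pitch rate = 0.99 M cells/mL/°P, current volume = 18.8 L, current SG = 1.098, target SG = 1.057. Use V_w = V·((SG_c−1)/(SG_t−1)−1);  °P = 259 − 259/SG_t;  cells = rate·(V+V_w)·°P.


V_w = 18.8·((1.098−1)/(1.057−1)−1) = 13.5228
V_final = 18.8 + 13.5228 = 32.3228
°P = 259 − 259/1.057 = 13.9669
cells = 0.99·32.3228·13.9669

446.9345 billion cells


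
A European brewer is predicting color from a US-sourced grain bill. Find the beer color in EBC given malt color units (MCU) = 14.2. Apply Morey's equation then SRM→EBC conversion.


SRM = 1.4922·MCU^0.6859;  EBC = SRM·1.97
SRM = 1.4922·14.2^0.6859 = 9.2083
EBC = 9.2083·1.97

18.1404 EBC


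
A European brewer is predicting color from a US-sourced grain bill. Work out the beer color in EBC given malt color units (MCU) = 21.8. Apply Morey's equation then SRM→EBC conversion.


SRM = 1.4922·MCU^0.6859;  EBC = SRM·1.97
SRM = 1.4922·21.8^0.6859 = 12.3559
EBC = 12.3559·1.97

24.3411 EBC


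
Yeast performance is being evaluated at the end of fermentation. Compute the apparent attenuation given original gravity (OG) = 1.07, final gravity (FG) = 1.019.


AA = (OG − FG)/(OG − 1) · 100
AA = (1.07 − 1.019)/(1.07 − 1) · 100

72.8571 %


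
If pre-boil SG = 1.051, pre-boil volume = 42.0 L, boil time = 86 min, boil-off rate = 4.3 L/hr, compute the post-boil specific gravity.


V_post = V_pre − rate·(t/60);  SG_post = 1 + (SG_pre−1)·V_pre/V_post
V_post = 42.0 − 4.3·(86/60) = 35.8367
SG_post = 1 + (1.051 − 1)·42.0/35.8367

1.0598


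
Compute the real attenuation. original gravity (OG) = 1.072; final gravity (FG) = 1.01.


AA = (OG−FG)/(OG−1)·100;  RA = AA·0.8192
AA = (1.072 − 1.01)/(1.072 − 1)·100 = 86.1111
RA = 86.1111·0.8192

70.5422 %


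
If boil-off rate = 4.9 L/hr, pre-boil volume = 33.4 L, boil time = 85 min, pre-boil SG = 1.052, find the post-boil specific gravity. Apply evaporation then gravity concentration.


V_post = V_pre − rate·(t/60);  SG_post = 1 + (SG_pre−1)·V_pre/V_post
V_post = 33.4 − 4.9·(85/60) = 26.4583
SG_post = 1 + (1.052 − 1)·33.4/26.4583

1.0656


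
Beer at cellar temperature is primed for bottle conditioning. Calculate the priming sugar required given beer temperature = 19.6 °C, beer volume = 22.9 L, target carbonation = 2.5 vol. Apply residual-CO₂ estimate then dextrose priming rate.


residual = 14.695·(0.01821 + 0.09011·e^(−0.04·T));  sugar = (target − residual)·4.0·V
residual = 14.695·(0.01821 + 0.09011·e^(−0.04·19.6)) = 0.8722
sugar = (2.5 − 0.8722)·4.0·22.9

149.1084 g


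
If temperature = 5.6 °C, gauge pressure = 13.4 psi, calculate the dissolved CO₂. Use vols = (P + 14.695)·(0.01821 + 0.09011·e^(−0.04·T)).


vols = (13.4 + 14.695)·(0.01821 + 0.09011·e^(−0.04·5.6))

2.5352 volumes


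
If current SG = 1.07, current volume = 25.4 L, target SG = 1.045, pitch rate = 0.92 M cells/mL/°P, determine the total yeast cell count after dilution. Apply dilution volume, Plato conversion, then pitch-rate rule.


V_w = V·((SG_c−1)/(SG_t−1)−1);  °P = 259 − 259/SG_t;  cells = rate·(V+V_w)·°P
V_w = 25.4·((1.07−1)/(1.045−1)−1) = 14.1111
V_final = 25.4 + 14.1111 = 39.5111
°P = 259 − 259/1.045 = 11.1531
cells = 0.92·39.5111·11.1531

405.4180 billion cells


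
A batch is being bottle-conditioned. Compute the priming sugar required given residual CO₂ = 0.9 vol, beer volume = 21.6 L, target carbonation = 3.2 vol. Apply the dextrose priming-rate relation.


sugar = (target − residual)·4.0·V
sugar = (3.2 − 0.9)·4.0·21.6

198.7200 g


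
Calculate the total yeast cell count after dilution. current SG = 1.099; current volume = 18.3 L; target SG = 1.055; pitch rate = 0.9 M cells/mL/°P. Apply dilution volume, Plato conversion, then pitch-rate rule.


V_w = V·((SG_c−1)/(SG_t−1)−1);  °P = 259 − 259/SG_t;  cells = rate·(V+V_w)·°P
V_w = 18.3·((1.099−1)/(1.055−1)−1) = 14.6400
V_final = 18.3 + 14.6400 = 32.9400
°P = 259 − 259/1.055 = 13.5024
cells = 0.9·32.9400·13.5024

400.2913 billion cells


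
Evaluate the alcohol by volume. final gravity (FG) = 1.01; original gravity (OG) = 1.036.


ABV = (OG − FG) · 131.25
ABV = (1.036 − 1.01) · 131.25

3.4125 % ABV


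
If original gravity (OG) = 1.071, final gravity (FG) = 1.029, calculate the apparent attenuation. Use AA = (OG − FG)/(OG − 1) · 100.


AA = (1.071 − 1.029)/(1.071 − 1) · 100

59.1549 %


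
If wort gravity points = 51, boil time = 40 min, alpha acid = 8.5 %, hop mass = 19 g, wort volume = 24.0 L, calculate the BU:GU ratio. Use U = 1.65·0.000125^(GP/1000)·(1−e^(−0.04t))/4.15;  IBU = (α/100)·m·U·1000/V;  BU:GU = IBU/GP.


U = 1.65·0.000125^(51/1000)·(1−e^(−0.04·40))/4.15 = 0.2006
IBU = (8.5/100)·19·0.2006·1000/24.0 = 13.5020
BU:GU = 13.5020/51

0.2647


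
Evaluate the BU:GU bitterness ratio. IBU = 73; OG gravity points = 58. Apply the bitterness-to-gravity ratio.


BU:GU = IBU / OG_points
BU:GU = 73 / 58

1.2586


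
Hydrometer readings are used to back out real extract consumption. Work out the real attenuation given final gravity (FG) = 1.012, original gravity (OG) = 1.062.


AA = (OG−FG)/(OG−1)·100;  RA = AA·0.8192
AA = (1.062 − 1.012)/(1.062 − 1)·100 = 80.6452
RA = 80.6452·0.8192

66.0645 %


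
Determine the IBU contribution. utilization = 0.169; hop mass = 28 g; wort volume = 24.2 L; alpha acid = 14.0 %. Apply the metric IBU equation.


IBU = (α/100)·mass·U·1000 / V
IBU = (14.0/100)·28·0.169·1000 / 24.2

27.3752 IBU


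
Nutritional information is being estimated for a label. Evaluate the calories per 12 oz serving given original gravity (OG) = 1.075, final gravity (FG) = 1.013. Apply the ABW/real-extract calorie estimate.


ABW = (OG−FG)·131.25·0.79/FG;  °P = 259 − 259/SG (for OG→OE and FG→AE);  RE = 0.1808·OE + 0.8192·AE;  Cal = (6.9·ABW + 4·(RE−0.1))·FG·3.55
ABW = (1.075 − 1.013)·131.25·0.79/1.013 = 6.3461
OE = 259 − 259/1.075 = 18.0698 °P
AE = 259 − 259/1.013 = 3.3238 °P
RE = 0.1808·18.0698 + 0.8192·3.3238 = 5.9899 °P
Cal = (6.9·6.3461 + 4·(5.9899−0.1))·1.013·3.55

242.1925 kcal


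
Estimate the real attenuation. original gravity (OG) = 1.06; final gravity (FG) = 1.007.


AA = (OG−FG)/(OG−1)·100;  RA = AA·0.8192
AA = (1.06 − 1.007)/(1.06 − 1)·100 = 88.3333
RA = 88.3333·0.8192

72.3627 %


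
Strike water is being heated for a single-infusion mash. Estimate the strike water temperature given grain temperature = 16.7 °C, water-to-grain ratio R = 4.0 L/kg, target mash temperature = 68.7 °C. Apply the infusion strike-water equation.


T_strike = (0.41/R)·(T_mash − T_grain) + T_mash
T_strike = (0.41/4.0)·(68.7 − 16.7) + 68.7

74.0300 °C


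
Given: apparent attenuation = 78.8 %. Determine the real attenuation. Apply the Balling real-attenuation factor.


RA = AA · 0.8192
RA = 78.8 · 0.8192

64.5530 %


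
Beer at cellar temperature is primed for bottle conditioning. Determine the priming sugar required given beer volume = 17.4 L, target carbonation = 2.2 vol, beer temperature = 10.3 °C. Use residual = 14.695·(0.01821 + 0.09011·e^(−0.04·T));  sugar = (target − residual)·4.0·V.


residual = 14.695·(0.01821 + 0.09011·e^(−0.04·10.3)) = 1.1446
sugar = (2.2 − 1.1446)·4.0·17.4

73.4542 g


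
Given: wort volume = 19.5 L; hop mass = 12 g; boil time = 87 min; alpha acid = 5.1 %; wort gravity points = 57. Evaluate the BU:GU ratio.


U = 1.65·0.000125^(GP/1000)·(1−e^(−0.04t))/4.15;  IBU = (α/100)·m·U·1000/V;  BU:GU = IBU/GP
U = 1.65·0.000125^(57/1000)·(1−e^(−0.04·87))/4.15 = 0.2309
IBU = (5.1/100)·12·0.2309·1000/19.5 = 7.2458
BU:GU = 7.2458/57

0.1271


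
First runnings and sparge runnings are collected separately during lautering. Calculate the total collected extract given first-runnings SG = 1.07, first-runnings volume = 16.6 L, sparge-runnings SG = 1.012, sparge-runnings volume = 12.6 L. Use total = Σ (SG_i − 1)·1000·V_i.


first = (1.07 − 1)·1000·16.6 = 1162.0000
sparge = (1.012 − 1)·1000·12.6 = 151.2000
total = 1162.0000 + 151.2000

1313.2000 gravity·L


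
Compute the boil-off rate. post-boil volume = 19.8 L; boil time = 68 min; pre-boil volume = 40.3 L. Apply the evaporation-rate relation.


rate = (V_pre − V_post) / (t_min/60)
rate = (40.3 − 19.8) / (68/60)

18.0882 L/hr


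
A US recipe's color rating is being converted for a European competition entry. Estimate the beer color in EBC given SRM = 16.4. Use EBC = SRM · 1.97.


EBC = 16.4 · 1.97

32.3080 EBC


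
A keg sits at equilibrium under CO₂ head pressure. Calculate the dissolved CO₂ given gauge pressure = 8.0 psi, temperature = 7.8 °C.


vols = (P + 14.695)·(0.01821 + 0.09011·e^(−0.04·T))
vols = (8.0 + 14.695)·(0.01821 + 0.09011·e^(−0.04·7.8))

1.9102 volumes


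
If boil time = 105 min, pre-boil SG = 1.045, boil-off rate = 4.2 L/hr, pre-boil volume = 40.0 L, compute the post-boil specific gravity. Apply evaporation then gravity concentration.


V_post = V_pre − rate·(t/60);  SG_post = 1 + (SG_pre−1)·V_pre/V_post
V_post = 40.0 − 4.2·(105/60) = 32.6500
SG_post = 1 + (1.045 − 1)·40.0/32.6500

1.0551


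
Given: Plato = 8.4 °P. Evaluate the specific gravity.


SG = 259/(259 − P)
SG = 259/(259 − 8.4)

1.0335


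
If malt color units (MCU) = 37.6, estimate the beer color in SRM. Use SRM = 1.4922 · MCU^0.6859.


SRM = 1.4922 · 37.6^0.6859

17.9576 SRM


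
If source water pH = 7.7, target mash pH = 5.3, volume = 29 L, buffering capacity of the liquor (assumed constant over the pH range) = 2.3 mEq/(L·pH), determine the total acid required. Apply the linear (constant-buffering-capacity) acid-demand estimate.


acid = buffering capacity · (pH_source − pH_target) · V
acid = 2.3 · (7.7 − 5.3) · 29

160.0800 mEq


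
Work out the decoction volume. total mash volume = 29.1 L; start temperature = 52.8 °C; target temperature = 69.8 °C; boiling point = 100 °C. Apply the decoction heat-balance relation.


V_dec = V_total·(T_target − T_start)/(T_boil − T_start)
V_dec = 29.1·(69.8 − 52.8)/(100 − 52.8)

10.4809 L


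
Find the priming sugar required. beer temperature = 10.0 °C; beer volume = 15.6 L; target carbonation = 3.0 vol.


residual = 14.695·(0.01821 + 0.09011·e^(−0.04·T));  sugar = (target − residual)·4.0·V
residual = 14.695·(0.01821 + 0.09011·e^(−0.04·10.0)) = 1.1552
sugar = (3.0 − 1.1552)·4.0·15.6

115.1148 g


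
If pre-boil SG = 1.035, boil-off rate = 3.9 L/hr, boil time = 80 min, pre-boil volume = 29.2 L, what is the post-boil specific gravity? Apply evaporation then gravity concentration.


V_post = V_pre − rate·(t/60);  SG_post = 1 + (SG_pre−1)·V_pre/V_post
V_post = 29.2 − 3.9·(80/60) = 24.0000
SG_post = 1 + (1.035 − 1)·29.2/24.0000

1.0426


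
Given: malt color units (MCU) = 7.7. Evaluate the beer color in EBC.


SRM = 1.4922·MCU^0.6859;  EBC = SRM·1.97
SRM = 1.4922·7.7^0.6859 = 6.0516
EBC = 6.0516·1.97

11.9217 EBC


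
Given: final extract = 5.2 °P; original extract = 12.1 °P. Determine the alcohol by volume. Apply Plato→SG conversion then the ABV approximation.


SG = 259/(259 − P);  ABV = (OG − FG)·131.25
OG = 259/(259 − 12.1) = 1.0490
FG = 259/(259 − 5.2) = 1.0205
ABV = (1.0490 − 1.0205)·131.25

3.7431 % ABV


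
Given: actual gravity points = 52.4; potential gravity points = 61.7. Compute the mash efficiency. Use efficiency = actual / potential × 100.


efficiency = 52.4 / 61.7 × 100

84.9271 %


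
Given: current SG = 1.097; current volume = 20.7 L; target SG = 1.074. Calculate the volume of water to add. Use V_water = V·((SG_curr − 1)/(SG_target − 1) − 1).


V_water = 20.7·((1.097 − 1)/(1.074 − 1) − 1)

6.4338 L


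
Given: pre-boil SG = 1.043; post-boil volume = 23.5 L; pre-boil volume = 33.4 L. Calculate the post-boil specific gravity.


SG_post = 1 + (SG_pre − 1)·V_pre/V_post
pts_pre = (1.043 − 1)·1000 = 43.0000
pts_post = 43.0000·33.4/23.5 = 61.1149
SG_post = 1 + 61.1149/1000

1.0611


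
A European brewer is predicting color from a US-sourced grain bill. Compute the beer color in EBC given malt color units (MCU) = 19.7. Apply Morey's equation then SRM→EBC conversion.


SRM = 1.4922·MCU^0.6859;  EBC = SRM·1.97
SRM = 1.4922·19.7^0.6859 = 11.5266
EBC = 11.5266·1.97

22.7074 EBC


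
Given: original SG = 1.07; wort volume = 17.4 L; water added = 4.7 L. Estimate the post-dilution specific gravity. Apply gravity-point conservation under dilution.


SG_new = 1 + (SG_old − 1)·V_old/(V_old + V_water)
pts = (1.07 − 1)·1000·17.4/(17.4 + 4.7) = 55.1131
SG_new = 1 + 55.1131/1000

1.0551


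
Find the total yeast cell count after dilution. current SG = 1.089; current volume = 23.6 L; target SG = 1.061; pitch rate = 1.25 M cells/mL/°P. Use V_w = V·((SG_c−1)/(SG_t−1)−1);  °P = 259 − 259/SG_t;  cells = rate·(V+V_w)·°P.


V_w = 23.6·((1.089−1)/(1.061−1)−1) = 10.8328
V_final = 23.6 + 10.8328 = 34.4328
°P = 259 − 259/1.061 = 14.8907
cells = 1.25·34.4328·14.8907

640.9090 billion cells


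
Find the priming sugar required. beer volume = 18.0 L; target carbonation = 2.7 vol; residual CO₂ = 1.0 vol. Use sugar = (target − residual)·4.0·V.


sugar = (2.7 − 1.0)·4.0·18.0

122.4000 g


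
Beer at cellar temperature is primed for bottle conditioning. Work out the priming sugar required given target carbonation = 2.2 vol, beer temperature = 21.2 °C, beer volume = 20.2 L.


residual = 14.695·(0.01821 + 0.09011·e^(−0.04·T));  sugar = (target − residual)·4.0·V
residual = 14.695·(0.01821 + 0.09011·e^(−0.04·21.2)) = 0.8347
sugar = (2.2 − 0.8347)·4.0·20.2

110.3164 g


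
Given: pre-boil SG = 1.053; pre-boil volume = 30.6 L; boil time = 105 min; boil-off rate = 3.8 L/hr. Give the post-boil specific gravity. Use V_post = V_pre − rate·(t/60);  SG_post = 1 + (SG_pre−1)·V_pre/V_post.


V_post = 30.6 − 3.8·(105/60) = 23.9500
SG_post = 1 + (1.053 − 1)·30.6/23.9500

1.0677


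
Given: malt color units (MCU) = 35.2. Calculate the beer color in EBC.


SRM = 1.4922·MCU^0.6859;  EBC = SRM·1.97
SRM = 1.4922·35.2^0.6859 = 17.1633
EBC = 17.1633·1.97

33.8117 EBC


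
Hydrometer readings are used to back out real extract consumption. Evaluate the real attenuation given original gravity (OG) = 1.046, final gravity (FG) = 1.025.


AA = (OG−FG)/(OG−1)·100;  RA = AA·0.8192
AA = (1.046 − 1.025)/(1.046 − 1)·100 = 45.6522
RA = 45.6522·0.8192

37.3983 %


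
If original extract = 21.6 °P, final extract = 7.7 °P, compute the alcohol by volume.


SG = 259/(259 − P);  ABV = (OG − FG)·131.25
OG = 259/(259 − 21.6) = 1.0910
FG = 259/(259 − 7.7) = 1.0306
ABV = (1.0910 − 1.0306)·131.25

7.9203 % ABV


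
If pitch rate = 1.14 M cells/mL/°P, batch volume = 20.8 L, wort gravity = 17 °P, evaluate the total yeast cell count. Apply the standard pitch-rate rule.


cells (billions) = rate · V_L · °P
cells = 1.14 · 20.8 · 17

403.1040 billion cells


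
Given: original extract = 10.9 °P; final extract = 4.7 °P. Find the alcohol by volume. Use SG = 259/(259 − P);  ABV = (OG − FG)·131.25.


OG = 259/(259 − 10.9) = 1.0439
FG = 259/(259 − 4.7) = 1.0185
ABV = (1.0439 − 1.0185)·131.25

3.3405 % ABV


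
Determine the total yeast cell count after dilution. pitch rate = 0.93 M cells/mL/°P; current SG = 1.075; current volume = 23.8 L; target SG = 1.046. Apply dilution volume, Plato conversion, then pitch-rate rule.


V_w = V·((SG_c−1)/(SG_t−1)−1);  °P = 259 − 259/SG_t;  cells = rate·(V+V_w)·°P
V_w = 23.8·((1.075−1)/(1.046−1)−1) = 15.0043
V_final = 23.8 + 15.0043 = 38.8043
°P = 259 − 259/1.046 = 11.3901
cells = 0.93·38.8043·11.3901

411.0449 billion cells


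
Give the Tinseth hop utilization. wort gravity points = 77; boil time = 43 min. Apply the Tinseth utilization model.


U = 1.65·0.000125^(GP/1000) · (1 − e^(−0.04·t))/4.15
bigness = 1.65·0.000125^(77/1000) = 0.8259
boil_factor = (1 − e^(−0.04·43))/4.15 = 0.1978
U = 0.8259 · 0.1978

0.1634


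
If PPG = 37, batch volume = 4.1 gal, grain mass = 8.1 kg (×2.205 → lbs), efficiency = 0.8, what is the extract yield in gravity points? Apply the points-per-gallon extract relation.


points = lbs × PPG × eff / vol
lbs = 8.1 × 2.205 = 17.8605
points = 17.8605 × 37 × 0.8 / 4.1

128.9441 points


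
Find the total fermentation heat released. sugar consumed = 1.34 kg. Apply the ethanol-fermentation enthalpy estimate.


Q = m_sugar · 590 kJ/kg
Q = 1.34 · 590

790.6000 kJ


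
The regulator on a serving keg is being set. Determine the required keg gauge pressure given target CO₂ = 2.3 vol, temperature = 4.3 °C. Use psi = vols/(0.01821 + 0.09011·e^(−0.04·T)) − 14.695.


psi = 2.3/(0.01821 + 0.09011·e^(−0.04·4.3)) − 14.695

9.7521 psi


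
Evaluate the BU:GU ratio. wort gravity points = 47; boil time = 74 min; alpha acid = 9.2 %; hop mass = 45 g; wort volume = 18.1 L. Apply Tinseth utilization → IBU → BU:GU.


U = 1.65·0.000125^(GP/1000)·(1−e^(−0.04t))/4.15;  IBU = (α/100)·m·U·1000/V;  BU:GU = IBU/GP
U = 1.65·0.000125^(47/1000)·(1−e^(−0.04·74))/4.15 = 0.2471
IBU = (9.2/100)·45·0.2471·1000/18.1 = 56.5202
BU:GU = 56.5202/47

1.2026


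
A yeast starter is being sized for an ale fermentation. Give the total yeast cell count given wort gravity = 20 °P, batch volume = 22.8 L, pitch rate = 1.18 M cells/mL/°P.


cells (billions) = rate · V_L · °P
cells = 1.18 · 22.8 · 20

538.0800 billion cells


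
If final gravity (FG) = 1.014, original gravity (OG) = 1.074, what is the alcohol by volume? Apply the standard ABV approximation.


ABV = (OG − FG) · 131.25
ABV = (1.074 − 1.014) · 131.25

7.8750 % ABV


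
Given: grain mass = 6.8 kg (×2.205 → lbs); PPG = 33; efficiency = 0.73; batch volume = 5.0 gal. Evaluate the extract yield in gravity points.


points = lbs × PPG × eff / vol
lbs = 6.8 × 2.205 = 14.9940
points = 14.9940 × 33 × 0.73 / 5.0

72.2411 points


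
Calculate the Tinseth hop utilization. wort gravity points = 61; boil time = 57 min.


U = 1.65·0.000125^(GP/1000) · (1 − e^(−0.04·t))/4.15
bigness = 1.65·0.000125^(61/1000) = 0.9537
boil_factor = (1 − e^(−0.04·57))/4.15 = 0.2163
U = 0.9537 · 0.2163

0.2063


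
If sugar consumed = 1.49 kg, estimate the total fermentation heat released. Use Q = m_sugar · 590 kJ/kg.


Q = 1.49 · 590

879.1000 kJ


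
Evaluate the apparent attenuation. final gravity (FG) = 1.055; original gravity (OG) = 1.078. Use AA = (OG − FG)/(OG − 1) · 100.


AA = (1.078 − 1.055)/(1.078 − 1) · 100

29.4872 %


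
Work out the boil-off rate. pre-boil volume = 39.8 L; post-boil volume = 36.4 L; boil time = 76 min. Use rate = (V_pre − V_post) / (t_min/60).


rate = (39.8 − 36.4) / (76/60)

2.6842 L/hr


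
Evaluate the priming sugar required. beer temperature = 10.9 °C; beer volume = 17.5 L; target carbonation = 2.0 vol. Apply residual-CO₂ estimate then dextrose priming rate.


residual = 14.695·(0.01821 + 0.09011·e^(−0.04·T));  sugar = (target − residual)·4.0·V
residual = 14.695·(0.01821 + 0.09011·e^(−0.04·10.9)) = 1.1238
sugar = (2.0 − 1.1238)·4.0·17.5

61.3322 g


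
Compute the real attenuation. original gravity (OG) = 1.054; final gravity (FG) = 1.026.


AA = (OG−FG)/(OG−1)·100;  RA = AA·0.8192
AA = (1.054 − 1.026)/(1.054 − 1)·100 = 51.8519
RA = 51.8519·0.8192

42.4770 %


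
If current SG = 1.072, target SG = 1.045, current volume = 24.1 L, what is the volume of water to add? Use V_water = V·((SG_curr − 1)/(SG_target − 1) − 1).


V_water = 24.1·((1.072 − 1)/(1.045 − 1) − 1)

14.4600 L


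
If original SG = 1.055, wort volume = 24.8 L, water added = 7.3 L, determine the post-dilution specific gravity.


SG_new = 1 + (SG_old − 1)·V_old/(V_old + V_water)
pts = (1.055 − 1)·1000·24.8/(24.8 + 7.3) = 42.4922
SG_new = 1 + 42.4922/1000

1.0425


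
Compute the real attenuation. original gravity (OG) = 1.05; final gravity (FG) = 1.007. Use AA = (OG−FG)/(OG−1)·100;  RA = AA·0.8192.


AA = (1.05 − 1.007)/(1.05 − 1)·100 = 86.0000
RA = 86.0000·0.8192

70.4512 %


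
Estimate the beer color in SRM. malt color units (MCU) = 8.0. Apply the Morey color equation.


SRM = 1.4922 · MCU^0.6859
SRM = 1.4922 · 8.0^0.6859

6.2124 SRM


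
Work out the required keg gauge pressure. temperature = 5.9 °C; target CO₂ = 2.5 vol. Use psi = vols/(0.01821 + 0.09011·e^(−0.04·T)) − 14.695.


psi = 2.5/(0.01821 + 0.09011·e^(−0.04·5.9)) − 14.695

13.2764 psi


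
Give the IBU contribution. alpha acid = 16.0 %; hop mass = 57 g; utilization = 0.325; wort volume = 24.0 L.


IBU = (α/100)·mass·U·1000 / V
IBU = (16.0/100)·57·0.325·1000 / 24.0

123.5000 IBU


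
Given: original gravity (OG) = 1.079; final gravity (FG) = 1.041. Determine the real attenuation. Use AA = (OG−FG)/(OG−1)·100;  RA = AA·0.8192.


AA = (1.079 − 1.041)/(1.079 − 1)·100 = 48.1013
RA = 48.1013·0.8192

39.4046 %


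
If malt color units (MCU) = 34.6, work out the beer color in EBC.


SRM = 1.4922·MCU^0.6859;  EBC = SRM·1.97
SRM = 1.4922·34.6^0.6859 = 16.9621
EBC = 16.9621·1.97

33.4153 EBC


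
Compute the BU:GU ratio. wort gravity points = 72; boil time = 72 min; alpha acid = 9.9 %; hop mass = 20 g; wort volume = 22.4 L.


U = 1.65·0.000125^(GP/1000)·(1−e^(−0.04t))/4.15;  IBU = (α/100)·m·U·1000/V;  BU:GU = IBU/GP
U = 1.65·0.000125^(72/1000)·(1−e^(−0.04·72))/4.15 = 0.1965
IBU = (9.9/100)·20·0.1965·1000/22.4 = 17.3676
BU:GU = 17.3676/72

0.2412


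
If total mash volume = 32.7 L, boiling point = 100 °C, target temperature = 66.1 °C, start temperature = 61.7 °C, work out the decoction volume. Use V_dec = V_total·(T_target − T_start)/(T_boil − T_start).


V_dec = 32.7·(66.1 − 61.7)/(100 − 61.7)

3.7567 L


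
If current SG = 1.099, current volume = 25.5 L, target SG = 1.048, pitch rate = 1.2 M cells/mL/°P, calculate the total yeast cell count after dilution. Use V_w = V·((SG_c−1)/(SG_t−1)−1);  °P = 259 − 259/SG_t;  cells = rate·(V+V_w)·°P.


V_w = 25.5·((1.099−1)/(1.048−1)−1) = 27.0937
V_final = 25.5 + 27.0937 = 52.5937
°P = 259 − 259/1.048 = 11.8626
cells = 1.2·52.5937·11.8626

748.6781 billion cells


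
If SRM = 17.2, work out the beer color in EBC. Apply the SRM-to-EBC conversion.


EBC = SRM · 1.97
EBC = 17.2 · 1.97

33.8840 EBC


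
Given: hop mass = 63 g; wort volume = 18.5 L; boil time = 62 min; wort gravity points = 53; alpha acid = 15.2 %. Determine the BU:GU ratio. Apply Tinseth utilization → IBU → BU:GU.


U = 1.65·0.000125^(GP/1000)·(1−e^(−0.04t))/4.15;  IBU = (α/100)·m·U·1000/V;  BU:GU = IBU/GP
U = 1.65·0.000125^(53/1000)·(1−e^(−0.04·62))/4.15 = 0.2263
IBU = (15.2/100)·63·0.2263·1000/18.5 = 117.1121
BU:GU = 117.1121/53

2.2097


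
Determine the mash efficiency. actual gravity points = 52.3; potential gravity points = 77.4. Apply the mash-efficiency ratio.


efficiency = actual / potential × 100
efficiency = 52.3 / 77.4 × 100

67.5711 %


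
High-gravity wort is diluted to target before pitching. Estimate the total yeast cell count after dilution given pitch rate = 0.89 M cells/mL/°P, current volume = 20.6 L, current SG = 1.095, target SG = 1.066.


V_w = V·((SG_c−1)/(SG_t−1)−1);  °P = 259 − 259/SG_t;  cells = rate·(V+V_w)·°P
V_w = 20.6·((1.095−1)/(1.066−1)−1) = 9.0515
V_final = 20.6 + 9.0515 = 29.6515
°P = 259 − 259/1.066 = 16.0356
cells = 0.89·29.6515·16.0356

423.1783 billion cells


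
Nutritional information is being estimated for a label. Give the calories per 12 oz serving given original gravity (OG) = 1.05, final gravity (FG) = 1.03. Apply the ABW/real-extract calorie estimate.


ABW = (OG−FG)·131.25·0.79/FG;  °P = 259 − 259/SG (for OG→OE and FG→AE);  RE = 0.1808·OE + 0.8192·AE;  Cal = (6.9·ABW + 4·(RE−0.1))·FG·3.55
ABW = (1.05 − 1.03)·131.25·0.79/1.03 = 2.0133
OE = 259 − 259/1.05 = 12.3333 °P
AE = 259 − 259/1.03 = 7.5437 °P
RE = 0.1808·12.3333 + 0.8192·7.5437 = 8.4097 °P
Cal = (6.9·2.0133 + 4·(8.4097−0.1))·1.03·3.55

172.3335 kcal


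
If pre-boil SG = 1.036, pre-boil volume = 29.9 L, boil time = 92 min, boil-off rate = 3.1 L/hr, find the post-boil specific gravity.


V_post = V_pre − rate·(t/60);  SG_post = 1 + (SG_pre−1)·V_pre/V_post
V_post = 29.9 − 3.1·(92/60) = 25.1467
SG_post = 1 + (1.036 − 1)·29.9/25.1467

1.0428


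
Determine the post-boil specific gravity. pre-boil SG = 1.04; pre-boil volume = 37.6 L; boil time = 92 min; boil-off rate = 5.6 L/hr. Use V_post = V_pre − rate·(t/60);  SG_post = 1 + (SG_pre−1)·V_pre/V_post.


V_post = 37.6 − 5.6·(92/60) = 29.0133
SG_post = 1 + (1.04 − 1)·37.6/29.0133

1.0518


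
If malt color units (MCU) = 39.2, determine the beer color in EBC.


SRM = 1.4922·MCU^0.6859;  EBC = SRM·1.97
SRM = 1.4922·39.2^0.6859 = 18.4783
EBC = 18.4783·1.97

36.4022 EBC


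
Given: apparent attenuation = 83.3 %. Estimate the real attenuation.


RA = AA · 0.8192
RA = 83.3 · 0.8192

68.2394 %


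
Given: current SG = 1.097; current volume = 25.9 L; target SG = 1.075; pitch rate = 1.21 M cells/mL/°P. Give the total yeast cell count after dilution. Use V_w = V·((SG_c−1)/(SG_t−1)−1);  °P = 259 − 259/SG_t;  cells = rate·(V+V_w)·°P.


V_w = 25.9·((1.097−1)/(1.075−1)−1) = 7.5973
V_final = 25.9 + 7.5973 = 33.4973
°P = 259 − 259/1.075 = 18.0698
cells = 1.21·33.4973·18.0698

732.3997 billion cells


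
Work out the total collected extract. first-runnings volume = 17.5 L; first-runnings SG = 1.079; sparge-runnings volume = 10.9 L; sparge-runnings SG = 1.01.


total = Σ (SG_i − 1)·1000·V_i
first = (1.079 − 1)·1000·17.5 = 1382.5000
sparge = (1.01 − 1)·1000·10.9 = 109.0000
total = 1382.5000 + 109.0000

1491.5000 gravity·L


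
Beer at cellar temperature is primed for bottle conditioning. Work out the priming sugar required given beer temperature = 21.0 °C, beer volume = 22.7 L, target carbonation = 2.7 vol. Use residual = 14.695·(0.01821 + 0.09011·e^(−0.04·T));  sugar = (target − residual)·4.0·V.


residual = 14.695·(0.01821 + 0.09011·e^(−0.04·21.0)) = 0.8393
sugar = (2.7 − 0.8393)·4.0·22.7

168.9559 g


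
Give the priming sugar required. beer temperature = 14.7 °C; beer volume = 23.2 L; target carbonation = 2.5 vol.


residual = 14.695·(0.01821 + 0.09011·e^(−0.04·T));  sugar = (target − residual)·4.0·V
residual = 14.695·(0.01821 + 0.09011·e^(−0.04·14.7)) = 1.0031
sugar = (2.5 − 1.0031)·4.0·23.2

138.9135 g


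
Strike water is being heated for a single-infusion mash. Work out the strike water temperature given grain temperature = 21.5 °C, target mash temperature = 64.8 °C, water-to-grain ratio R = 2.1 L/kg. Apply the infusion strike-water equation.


T_strike = (0.41/R)·(T_mash − T_grain) + T_mash
T_strike = (0.41/2.1)·(64.8 − 21.5) + 64.8

73.2538 °C


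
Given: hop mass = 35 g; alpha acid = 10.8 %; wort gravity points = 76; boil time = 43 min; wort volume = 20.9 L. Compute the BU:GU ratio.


U = 1.65·0.000125^(GP/1000)·(1−e^(−0.04t))/4.15;  IBU = (α/100)·m·U·1000/V;  BU:GU = IBU/GP
U = 1.65·0.000125^(76/1000)·(1−e^(−0.04·43))/4.15 = 0.1649
IBU = (10.8/100)·35·0.1649·1000/20.9 = 29.8164
BU:GU = 29.8164/76

0.3923


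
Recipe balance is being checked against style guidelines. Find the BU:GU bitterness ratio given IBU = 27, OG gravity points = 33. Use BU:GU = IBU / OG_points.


BU:GU = 27 / 33

0.8182


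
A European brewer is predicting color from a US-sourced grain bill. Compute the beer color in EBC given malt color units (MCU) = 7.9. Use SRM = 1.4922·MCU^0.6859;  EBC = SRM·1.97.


SRM = 1.4922·7.9^0.6859 = 6.1590
EBC = 6.1590·1.97

12.1332 EBC


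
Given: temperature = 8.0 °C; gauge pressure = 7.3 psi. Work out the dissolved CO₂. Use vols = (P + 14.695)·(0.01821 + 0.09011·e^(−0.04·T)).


vols = (7.3 + 14.695)·(0.01821 + 0.09011·e^(−0.04·8.0))

1.8397 volumes
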